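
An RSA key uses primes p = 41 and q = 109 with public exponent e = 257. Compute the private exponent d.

φ(n) = (p−1)(q−1) = 40·108 = 4320.
Need d with 257·d ≡ 1 (mod 4320). Apply the extended Euclidean algorithm:
4320 = 16×257 + 208
257 = 1×208 + 49
208 = 4×49 + 12
49 = 4×12 + 1
12 = 12×1 + 0
Back-substitute:
1 = 49 − 4·12
1 = −4·208 + 17·49
1 = 17·257 − 21·208
1 = −21·4320 + 353·257
So 257·353 ≡ 1 (mod 4320), hence d = 353.

353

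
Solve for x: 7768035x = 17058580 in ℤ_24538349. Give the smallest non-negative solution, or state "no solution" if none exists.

199328

First find gcd(7768035, 24538349):
24538349 = 3*7768035 + 1234244
7768035 = 6*1234244 + 362571
1234244 = 3*362571 + 146531
362571 = 2*146531 + 69509
146531 = 2*69509 + 7513
69509 = 9*7513 + 1892
7513 = 3*1892 + 1837
1892 = 1*1837 + 55
1837 = 33*55 + 22
55 = 2*22 + 11
22 = 2*11 + 0
gcd = 11 and 11 | 17058580, so solutions exist. Divide through by 11: 706185x ≡ 1550780 (mod 2230759).
Now find 706185⁻¹ mod 2230759:
2230759 = 3*706185 + 112204
706185 = 6*112204 + 32961
112204 = 3*32961 + 13321
32961 = 2*13321 + 6319
13321 = 2*6319 + 683
6319 = 9*683 + 172
683 = 3*172 + 167
172 = 1*167 + 5
167 = 33*5 + 2
5 = 2*2 + 1
2 = 2*1 + 0
Back-substitute:
1 = 5 − 2·2
1 = −2·167 + 67·5
1 = 67·172 − 69·167
1 = −69·683 + 274·172
1 = 274·6319 − 2535·683
1 = −2535·13321 + 5344·6319
1 = 5344·32961 − 13223·13321
1 = −13223·112204 + 45013·32961
1 = 45013·706185 − 283301·112204
1 = −283301·2230759 + 894916·706185
So 706185⁻¹ ≡ 894916 (mod 2230759).
Then x ≡ 894916·1550780 ≡ 199328 (mod 2230759); the smallest non-negative solution is x = 199328.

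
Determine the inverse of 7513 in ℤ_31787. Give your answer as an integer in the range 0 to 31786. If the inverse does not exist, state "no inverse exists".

9930

Apply the Euclidean algorithm to 31787 and 7513:
31787 = 4·7513 + 1735
7513 = 4·1735 + 573
1735 = 3·573 + 16
573 = 35·16 + 13
16 = 1·13 + 3
13 = 4·3 + 1
3 = 3·1 + 0
Since gcd(7513, 31787) = 1, back-substitute to write 1 as a combination:
1 = 13 − 4·3
1 = −4·16 + 5·13
1 = 5·573 − 179·16
1 = −179·1735 + 542·573
1 = 542·7513 − 2347·1735
1 = −2347·31787 + 9930·7513
So 7513·9930 ≡ 1 (mod 31787).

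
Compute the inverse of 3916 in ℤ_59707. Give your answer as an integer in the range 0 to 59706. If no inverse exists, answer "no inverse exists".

51001

Extended Euclidean algorithm:
59707 = 15·3916 + 967
3916 = 4·967 + 48
967 = 20·48 + 7
48 = 6·7 + 6
7 = 1·6 + 1
6 = 6·1 + 0
gcd = 1, so the inverse exists. Back-substitute:
1 = 7 − 6
1 = −48 + 7·7
1 = 7·967 − 141·48
1 = −141·3916 + 571·967
1 = 571·59707 − 8706·3916
Thus 3916·(-8706) ≡ 1 (mod 59707); reducing, -8706 mod 59707 = 51001.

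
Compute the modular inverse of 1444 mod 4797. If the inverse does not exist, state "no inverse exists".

196

Extended Euclidean algorithm:
4797 = 3×1444 + 465
1444 = 3×465 + 49
465 = 9×49 + 24
49 = 2×24 + 1
24 = 24×1 + 0
Since gcd(1444, 4797) = 1, back-substitute to write 1 as a combination:
1 = 49 − 2·24
1 = −2·465 + 19·49
1 = 19·1444 − 59·465
1 = −59·4797 + 196·1444
So 1444·196 ≡ 1 (mod 4797).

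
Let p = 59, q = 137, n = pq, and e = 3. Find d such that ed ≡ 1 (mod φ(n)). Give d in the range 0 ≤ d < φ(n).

5259

φ(n) = (p−1)(q−1) = 58·136 = 7888.
Need d with 3·d ≡ 1 (mod 7888). Apply the extended Euclidean algorithm:
7888 = 2629*3 + 1
3 = 3*1 + 0
Back-substitute:
1 = 7888 − 2629·3
So 3·(-2629) ≡ 1 (mod 7888), hence d ≡ -2629 ≡ 5259 (mod 7888).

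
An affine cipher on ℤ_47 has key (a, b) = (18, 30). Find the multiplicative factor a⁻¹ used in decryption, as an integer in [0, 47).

34

Apply the Euclidean algorithm to 47 and 18:
47 = 2×18 + 11
18 = 1×11 + 7
11 = 1×7 + 4
7 = 1×4 + 3
4 = 1×3 + 1
3 = 3×1 + 0
gcd = 1, so the inverse exists. Back-substitute:
1 = 4 − 3
1 = −7 + 2·4
1 = 2·11 − 3·7
1 = −3·18 + 5·11
1 = 5·47 − 13·18
Hence 18⁻¹ ≡ -13 ≡ 34 (mod 47).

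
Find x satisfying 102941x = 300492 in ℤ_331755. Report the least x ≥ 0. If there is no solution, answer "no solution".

First find gcd(102941, 331755):
331755 = 3×102941 + 22932
102941 = 4×22932 + 11213
22932 = 2×11213 + 506
11213 = 22×506 + 81
506 = 6×81 + 20
81 = 4×20 + 1
20 = 20×1 + 0
gcd = 1, so a unique solution mod 331755 exists.
Back-substitute for the Bézout coefficients:
1 = 81 − 4·20
1 = −4·506 + 25·81
1 = 25·11213 − 554·506
1 = −554·22932 + 1133·11213
1 = 1133·102941 − 5086·22932
1 = −5086·331755 + 16391·102941
So 102941·(16391) ≡ 1 (mod 331755), giving 102941⁻¹ ≡ 16391.
x ≡ 102941⁻¹·300492 ≡ 16391·300492 ≡ 129642 (mod 331755).

129642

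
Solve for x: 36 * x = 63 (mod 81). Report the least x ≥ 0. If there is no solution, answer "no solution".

First find gcd(36, 81):
81 = 2·36 + 9
36 = 4·9 + 0
gcd = 9 and 9 | 63, so solutions exist. Divide through by 9: 4x ≡ 7 (mod 9).
Now find 4⁻¹ mod 9:
9 = 2×4 + 1
4 = 4×1 + 0
Back-substitute:
1 = 9 − 2·4
So 4·(-2) ≡ 1 (mod 9), i.e. 4⁻¹ ≡ 7.
Then x ≡ 7·7 ≡ 4 (mod 9); the smallest non-negative solution is x = 4.

4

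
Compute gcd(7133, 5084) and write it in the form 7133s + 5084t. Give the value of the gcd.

1

Euclidean algorithm:
7133 = 1·5084 + 2049
5084 = 2·2049 + 986
2049 = 2·986 + 77
986 = 12·77 + 62
77 = 1·62 + 15
62 = 4·15 + 2
15 = 7·2 + 1
2 = 2·1 + 0
gcd(7133, 5084) = 1.
Working backward:
1 = 15 − 7·2
1 = −7·62 + 29·15
1 = 29·77 − 36·62
1 = −36·986 + 461·77
1 = 461·2049 − 958·986
1 = −958·5084 + 2377·2049
1 = 2377·7133 − 3335·5084
So 1 = (2377)·7133 + (-3335)·5084.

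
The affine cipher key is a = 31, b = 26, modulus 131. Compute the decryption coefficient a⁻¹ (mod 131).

93

Apply the Euclidean algorithm to 131 and 31:
131 = 4*31 + 7
31 = 4*7 + 3
7 = 2*3 + 1
3 = 3*1 + 0
Since gcd(31, 131) = 1, back-substitute to write 1 as a combination:
1 = 7 − 2·3
1 = −2·31 + 9·7
1 = 9·131 − 38·31
Thus 31·(-38) ≡ 1 (mod 131); reducing, -38 mod 131 = 93.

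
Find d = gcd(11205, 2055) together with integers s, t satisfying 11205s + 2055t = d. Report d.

Euclidean algorithm:
11205 = 5·2055 + 930
2055 = 2·930 + 195
930 = 4·195 + 150
195 = 1·150 + 45
150 = 3·45 + 15
45 = 3·15 + 0
gcd(11205, 2055) = 15.
Back-substituting:
15 = 150 − 3·45
15 = −3·195 + 4·150
15 = 4·930 − 19·195
15 = −19·2055 + 42·930
15 = 42·11205 − 229·2055
So 15 = (42)·11205 + (-229)·2055.

15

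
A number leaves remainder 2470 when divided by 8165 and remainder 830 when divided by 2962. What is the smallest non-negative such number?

22260260

Write x = 2470 + 8165·k. Then 8165·k ≡ 830 − 2470 ≡ 1322 (mod 2962).
Need 8165⁻¹ mod 2962. Extended Euclid on (2962, 2241):
2962 = 1*2241 + 721
2241 = 3*721 + 78
721 = 9*78 + 19
78 = 4*19 + 2
19 = 9*2 + 1
2 = 2*1 + 0
Back-substitute:
1 = 19 − 9·2
1 = −9·78 + 37·19
1 = 37·721 − 342·78
1 = −342·2241 + 1063·721
1 = 1063·2962 − 1405·2241
8165⁻¹ ≡ 1557 (mod 2962), so k ≡ 1557·1322 ≡ 2726 (mod 2962).
x = 2470 + 8165·2726 = 22260260.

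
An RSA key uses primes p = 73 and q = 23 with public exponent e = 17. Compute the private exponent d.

φ(n) = (p−1)(q−1) = 72·22 = 1584.
Need d with 17·d ≡ 1 (mod 1584). Apply the extended Euclidean algorithm:
1584 = 93×17 + 3
17 = 5×3 + 2
3 = 1×2 + 1
2 = 2×1 + 0
Back-substitute:
1 = 3 − 2
1 = −17 + 6·3
1 = 6·1584 − 559·17
So 17·(-559) ≡ 1 (mod 1584), hence d ≡ -559 ≡ 1025 (mod 1584).

1025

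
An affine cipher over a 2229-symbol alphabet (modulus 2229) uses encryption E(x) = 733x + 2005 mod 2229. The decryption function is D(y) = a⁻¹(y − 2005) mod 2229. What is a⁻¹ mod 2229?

Apply the Euclidean algorithm to 2229 and 733:
2229 = 3*733 + 30
733 = 24*30 + 13
30 = 2*13 + 4
13 = 3*4 + 1
4 = 4*1 + 0
The gcd is 1. Working backward:
1 = 13 − 3·4
1 = −3·30 + 7·13
1 = 7·733 − 171·30
1 = −171·2229 + 520·733
So 733·520 ≡ 1 (mod 2229).

520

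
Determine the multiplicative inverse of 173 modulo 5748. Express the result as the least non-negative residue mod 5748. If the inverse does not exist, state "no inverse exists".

Apply the Euclidean algorithm to 5748 and 173:
5748 = 33×173 + 39
173 = 4×39 + 17
39 = 2×17 + 5
17 = 3×5 + 2
5 = 2×2 + 1
2 = 2×1 + 0
Since gcd(173, 5748) = 1, back-substitute to write 1 as a combination:
1 = 5 − 2·2
1 = −2·17 + 7·5
1 = 7·39 − 16·17
1 = −16·173 + 71·39
1 = 71·5748 − 2359·173
Thus 173·(-2359) ≡ 1 (mod 5748); reducing, -2359 mod 5748 = 3389.

3389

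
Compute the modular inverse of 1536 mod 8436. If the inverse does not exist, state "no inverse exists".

Euclidean algorithm on 8436, 1536:
8436 = 5·1536 + 756
1536 = 2·756 + 24
756 = 31·24 + 12
24 = 2·12 + 0
gcd(1536, 8436) = 12 ≠ 1, so 1536 has no multiplicative inverse modulo 8436.

no inverse exists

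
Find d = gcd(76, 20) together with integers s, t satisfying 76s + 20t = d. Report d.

4

Repeated division:
76 = 3×20 + 16
20 = 1×16 + 4
16 = 4×4 + 0
gcd(76, 20) = 4.
Working backward:
4 = 20 − 16
4 = −76 + 4·20
So 4 = (-1)·76 + (4)·20.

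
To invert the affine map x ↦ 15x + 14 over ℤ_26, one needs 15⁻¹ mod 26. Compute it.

Run Euclid on (26, 15):
26 = 1·15 + 11
15 = 1·11 + 4
11 = 2·4 + 3
4 = 1·3 + 1
3 = 3·1 + 0
Since gcd(15, 26) = 1, back-substitute to write 1 as a combination:
1 = 4 − 3
1 = −11 + 3·4
1 = 3·15 − 4·11
1 = −4·26 + 7·15
So 15·7 ≡ 1 (mod 26).

7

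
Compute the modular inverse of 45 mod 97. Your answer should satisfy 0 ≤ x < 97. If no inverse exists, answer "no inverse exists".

69

Run Euclid on (97, 45):
97 = 2·45 + 7
45 = 6·7 + 3
7 = 2·3 + 1
3 = 3·1 + 0
Since gcd(45, 97) = 1, back-substitute to write 1 as a combination:
1 = 7 − 2·3
1 = −2·45 + 13·7
1 = 13·97 − 28·45
So 45·(-28) ≡ 1 (mod 97), and -28 ≡ 69 (mod 97).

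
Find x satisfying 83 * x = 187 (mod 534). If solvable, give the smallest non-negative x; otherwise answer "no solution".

221

First find gcd(83, 534):
534 = 6·83 + 36
83 = 2·36 + 11
36 = 3·11 + 3
11 = 3·3 + 2
3 = 1·2 + 1
2 = 2·1 + 0
gcd = 1, so a unique solution mod 534 exists.
Back-substitute for the Bézout coefficients:
1 = 3 − 2
1 = −11 + 4·3
1 = 4·36 − 13·11
1 = −13·83 + 30·36
1 = 30·534 − 193·83
So 83·(-193) ≡ 1 (mod 534), giving 83⁻¹ ≡ 341.
x ≡ 83⁻¹·187 ≡ 341·187 ≡ 221 (mod 534).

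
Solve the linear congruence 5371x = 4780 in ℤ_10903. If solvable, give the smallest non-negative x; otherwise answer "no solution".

2514

First find gcd(5371, 10903):
10903 = 2×5371 + 161
5371 = 33×161 + 58
161 = 2×58 + 45
58 = 1×45 + 13
45 = 3×13 + 6
13 = 2×6 + 1
6 = 6×1 + 0
gcd = 1, so a unique solution mod 10903 exists.
Back-substitute for the Bézout coefficients:
1 = 13 − 2·6
1 = −2·45 + 7·13
1 = 7·58 − 9·45
1 = −9·161 + 25·58
1 = 25·5371 − 834·161
1 = −834·10903 + 1693·5371
So 5371·(1693) ≡ 1 (mod 10903), giving 5371⁻¹ ≡ 1693.
x ≡ 5371⁻¹·4780 ≡ 1693·4780 ≡ 2514 (mod 10903).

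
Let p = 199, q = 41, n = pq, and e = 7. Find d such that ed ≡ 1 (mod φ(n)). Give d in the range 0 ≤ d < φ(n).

φ(n) = (p−1)(q−1) = 198·40 = 7920.
Need d with 7·d ≡ 1 (mod 7920). Apply the extended Euclidean algorithm:
7920 = 1131×7 + 3
7 = 2×3 + 1
3 = 3×1 + 0
Back-substitute:
1 = 7 − 2·3
1 = −2·7920 + 2263·7
So 7·2263 ≡ 1 (mod 7920), hence d = 2263.

2263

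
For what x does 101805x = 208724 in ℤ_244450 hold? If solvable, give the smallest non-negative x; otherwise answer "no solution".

no solution

gcd(101805, 244450):
244450 = 2·101805 + 40840
101805 = 2·40840 + 20125
40840 = 2·20125 + 590
20125 = 34·590 + 65
590 = 9·65 + 5
65 = 13·5 + 0
gcd = 5, but 5 ∤ 208724, so the congruence has no solution.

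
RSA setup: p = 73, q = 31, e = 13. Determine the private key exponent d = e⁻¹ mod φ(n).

φ(n) = (p−1)(q−1) = 72·30 = 2160.
Need d with 13·d ≡ 1 (mod 2160). Apply the extended Euclidean algorithm:
2160 = 166·13 + 2
13 = 6·2 + 1
2 = 2·1 + 0
Back-substitute:
1 = 13 − 6·2
1 = −6·2160 + 997·13
So 13·997 ≡ 1 (mod 2160), hence d = 997.

997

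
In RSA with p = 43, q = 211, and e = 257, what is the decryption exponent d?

1613

φ(n) = (p−1)(q−1) = 42·210 = 8820.
Need d with 257·d ≡ 1 (mod 8820). Apply the extended Euclidean algorithm:
8820 = 34×257 + 82
257 = 3×82 + 11
82 = 7×11 + 5
11 = 2×5 + 1
5 = 5×1 + 0
Back-substitute:
1 = 11 − 2·5
1 = −2·82 + 15·11
1 = 15·257 − 47·82
1 = −47·8820 + 1613·257
So 257·1613 ≡ 1 (mod 8820), hence d = 1613.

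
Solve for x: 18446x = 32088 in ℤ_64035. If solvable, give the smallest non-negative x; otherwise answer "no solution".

41118

First find gcd(18446, 64035):
64035 = 3·18446 + 8697
18446 = 2·8697 + 1052
8697 = 8·1052 + 281
1052 = 3·281 + 209
281 = 1·209 + 72
209 = 2·72 + 65
72 = 1·65 + 7
65 = 9·7 + 2
7 = 3·2 + 1
2 = 2·1 + 0
gcd = 1, so a unique solution mod 64035 exists.
Back-substitute for the Bézout coefficients:
1 = 7 − 3·2
1 = −3·65 + 28·7
1 = 28·72 − 31·65
1 = −31·209 + 90·72
1 = 90·281 − 121·209
1 = −121·1052 + 453·281
1 = 453·8697 − 3745·1052
1 = −3745·18446 + 7943·8697
1 = 7943·64035 − 27574·18446
So 18446·(-27574) ≡ 1 (mod 64035), giving 18446⁻¹ ≡ 36461.
x ≡ 18446⁻¹·32088 ≡ 36461·32088 ≡ 41118 (mod 64035).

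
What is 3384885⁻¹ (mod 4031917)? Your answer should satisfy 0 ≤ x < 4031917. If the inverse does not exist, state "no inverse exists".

Extended Euclidean algorithm:
4031917 = 1*3384885 + 647032
3384885 = 5*647032 + 149725
647032 = 4*149725 + 48132
149725 = 3*48132 + 5329
48132 = 9*5329 + 171
5329 = 31*171 + 28
171 = 6*28 + 3
28 = 9*3 + 1
3 = 3*1 + 0
gcd = 1, so the inverse exists. Back-substitute:
1 = 28 − 9·3
1 = −9·171 + 55·28
1 = 55·5329 − 1714·171
1 = −1714·48132 + 15481·5329
1 = 15481·149725 − 48157·48132
1 = −48157·647032 + 208109·149725
1 = 208109·3384885 − 1088702·647032
1 = −1088702·4031917 + 1296811·3384885
So 3384885·1296811 ≡ 1 (mod 4031917).

1296811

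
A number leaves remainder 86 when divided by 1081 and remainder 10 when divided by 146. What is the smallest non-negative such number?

Write x = 86 + 1081·k. Then 1081·k ≡ 10 − 86 ≡ 70 (mod 146).
Need 1081⁻¹ mod 146. Extended Euclid on (146, 59):
146 = 2*59 + 28
59 = 2*28 + 3
28 = 9*3 + 1
3 = 3*1 + 0
Back-substitute:
1 = 28 − 9·3
1 = −9·59 + 19·28
1 = 19·146 − 47·59
1081⁻¹ ≡ 99 (mod 146), so k ≡ 99·70 ≡ 68 (mod 146).
x = 86 + 1081·68 = 73594.

73594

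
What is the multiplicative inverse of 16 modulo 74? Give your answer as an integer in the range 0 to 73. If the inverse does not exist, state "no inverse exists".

no inverse exists

Compute gcd(16, 74):
74 = 4·16 + 10
16 = 1·10 + 6
10 = 1·6 + 4
6 = 1·4 + 2
4 = 2·2 + 0
gcd(16, 74) = 2 ≠ 1, so 16 has no multiplicative inverse modulo 74.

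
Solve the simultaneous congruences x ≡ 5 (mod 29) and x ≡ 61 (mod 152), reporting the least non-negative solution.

3253

Write x = 5 + 29·k. Then 29·k ≡ 61 − 5 ≡ 56 (mod 152).
Need 29⁻¹ mod 152. Extended Euclid on (152, 29):
152 = 5×29 + 7
29 = 4×7 + 1
7 = 7×1 + 0
Back-substitute:
1 = 29 − 4·7
1 = −4·152 + 21·29
29⁻¹ ≡ 21 (mod 152), so k ≡ 21·56 ≡ 112 (mod 152).
x = 5 + 29·112 = 3253.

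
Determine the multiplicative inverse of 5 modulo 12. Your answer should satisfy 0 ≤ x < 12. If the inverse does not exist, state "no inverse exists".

5

gcd(12, 5) by repeated division:
12 = 2×5 + 2
5 = 2×2 + 1
2 = 2×1 + 0
Since gcd(5, 12) = 1, back-substitute to write 1 as a combination:
1 = 5 − 2·2
1 = −2·12 + 5·5
So 5·5 ≡ 1 (mod 12).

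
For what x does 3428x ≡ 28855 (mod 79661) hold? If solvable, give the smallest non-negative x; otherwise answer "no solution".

29219

First find gcd(3428, 79661):
79661 = 23·3428 + 817
3428 = 4·817 + 160
817 = 5·160 + 17
160 = 9·17 + 7
17 = 2·7 + 3
7 = 2·3 + 1
3 = 3·1 + 0
gcd = 1, so a unique solution mod 79661 exists.
Back-substitute for the Bézout coefficients:
1 = 7 − 2·3
1 = −2·17 + 5·7
1 = 5·160 − 47·17
1 = −47·817 + 240·160
1 = 240·3428 − 1007·817
1 = −1007·79661 + 23401·3428
So 3428·(23401) ≡ 1 (mod 79661), giving 3428⁻¹ ≡ 23401.
x ≡ 3428⁻¹·28855 ≡ 23401·28855 ≡ 29219 (mod 79661).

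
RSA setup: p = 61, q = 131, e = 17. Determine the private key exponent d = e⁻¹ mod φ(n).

2753

φ(n) = (p−1)(q−1) = 60·130 = 7800.
Need d with 17·d ≡ 1 (mod 7800). Apply the extended Euclidean algorithm:
7800 = 458×17 + 14
17 = 1×14 + 3
14 = 4×3 + 2
3 = 1×2 + 1
2 = 2×1 + 0
Back-substitute:
1 = 3 − 2
1 = −14 + 5·3
1 = 5·17 − 6·14
1 = −6·7800 + 2753·17
So 17·2753 ≡ 1 (mod 7800), hence d = 2753.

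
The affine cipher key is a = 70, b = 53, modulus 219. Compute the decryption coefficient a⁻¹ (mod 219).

97

Run Euclid on (219, 70):
219 = 3*70 + 9
70 = 7*9 + 7
9 = 1*7 + 2
7 = 3*2 + 1
2 = 2*1 + 0
gcd = 1, so the inverse exists. Back-substitute:
1 = 7 − 3·2
1 = −3·9 + 4·7
1 = 4·70 − 31·9
1 = −31·219 + 97·70
So 70·97 ≡ 1 (mod 219).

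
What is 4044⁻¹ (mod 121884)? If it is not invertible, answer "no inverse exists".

no inverse exists

Euclidean algorithm on 121884, 4044:
121884 = 30*4044 + 564
4044 = 7*564 + 96
564 = 5*96 + 84
96 = 1*84 + 12
84 = 7*12 + 0
The gcd is 12, not 1, hence no inverse exists.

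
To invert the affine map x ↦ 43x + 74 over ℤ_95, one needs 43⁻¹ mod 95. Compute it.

42

Apply the Euclidean algorithm to 95 and 43:
95 = 2*43 + 9
43 = 4*9 + 7
9 = 1*7 + 2
7 = 3*2 + 1
2 = 2*1 + 0
Since gcd(43, 95) = 1, back-substitute to write 1 as a combination:
1 = 7 − 3·2
1 = −3·9 + 4·7
1 = 4·43 − 19·9
1 = −19·95 + 42·43
So 43·42 ≡ 1 (mod 95).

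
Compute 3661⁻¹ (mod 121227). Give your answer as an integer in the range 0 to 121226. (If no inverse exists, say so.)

Run Euclid on (121227, 3661):
121227 = 33*3661 + 414
3661 = 8*414 + 349
414 = 1*349 + 65
349 = 5*65 + 24
65 = 2*24 + 17
24 = 1*17 + 7
17 = 2*7 + 3
7 = 2*3 + 1
3 = 3*1 + 0
Since gcd(3661, 121227) = 1, back-substitute to write 1 as a combination:
1 = 7 − 2·3
1 = −2·17 + 5·7
1 = 5·24 − 7·17
1 = −7·65 + 19·24
1 = 19·349 − 102·65
1 = −102·414 + 121·349
1 = 121·3661 − 1070·414
1 = −1070·121227 + 35431·3661
So 3661·35431 ≡ 1 (mod 121227).

35431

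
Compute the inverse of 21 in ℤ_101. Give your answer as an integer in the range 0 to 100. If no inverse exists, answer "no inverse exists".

Apply the Euclidean algorithm to 101 and 21:
101 = 4*21 + 17
21 = 1*17 + 4
17 = 4*4 + 1
4 = 4*1 + 0
Since gcd(21, 101) = 1, back-substitute to write 1 as a combination:
1 = 17 − 4·4
1 = −4·21 + 5·17
1 = 5·101 − 24·21
Hence 21⁻¹ ≡ -24 ≡ 77 (mod 101).

77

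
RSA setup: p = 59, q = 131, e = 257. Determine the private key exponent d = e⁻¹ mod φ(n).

5633

φ(n) = (p−1)(q−1) = 58·130 = 7540.
Need d with 257·d ≡ 1 (mod 7540). Apply the extended Euclidean algorithm:
7540 = 29*257 + 87
257 = 2*87 + 83
87 = 1*83 + 4
83 = 20*4 + 3
4 = 1*3 + 1
3 = 3*1 + 0
Back-substitute:
1 = 4 − 3
1 = −83 + 21·4
1 = 21·87 − 22·83
1 = −22·257 + 65·87
1 = 65·7540 − 1907·257
So 257·(-1907) ≡ 1 (mod 7540), hence d ≡ -1907 ≡ 5633 (mod 7540).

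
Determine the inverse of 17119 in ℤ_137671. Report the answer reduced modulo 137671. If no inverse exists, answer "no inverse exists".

133650

Apply the Euclidean algorithm to 137671 and 17119:
137671 = 8*17119 + 719
17119 = 23*719 + 582
719 = 1*582 + 137
582 = 4*137 + 34
137 = 4*34 + 1
34 = 34*1 + 0
gcd = 1, so the inverse exists. Back-substitute:
1 = 137 − 4·34
1 = −4·582 + 17·137
1 = 17·719 − 21·582
1 = −21·17119 + 500·719
1 = 500·137671 − 4021·17119
Hence 17119⁻¹ ≡ -4021 ≡ 133650 (mod 137671).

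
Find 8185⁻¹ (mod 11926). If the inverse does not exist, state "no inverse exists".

11451

Run Euclid on (11926, 8185):
11926 = 1·8185 + 3741
8185 = 2·3741 + 703
3741 = 5·703 + 226
703 = 3·226 + 25
226 = 9·25 + 1
25 = 25·1 + 0
The gcd is 1. Working backward:
1 = 226 − 9·25
1 = −9·703 + 28·226
1 = 28·3741 − 149·703
1 = −149·8185 + 326·3741
1 = 326·11926 − 475·8185
So 8185·(-475) ≡ 1 (mod 11926), and -475 ≡ 11451 (mod 11926).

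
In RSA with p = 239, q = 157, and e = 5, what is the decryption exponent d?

φ(n) = (p−1)(q−1) = 238·156 = 37128.
Need d with 5·d ≡ 1 (mod 37128). Apply the extended Euclidean algorithm:
37128 = 7425·5 + 3
5 = 1·3 + 2
3 = 1·2 + 1
2 = 2·1 + 0
Back-substitute:
1 = 3 − 2
1 = −5 + 2·3
1 = 2·37128 − 14851·5
So 5·(-14851) ≡ 1 (mod 37128), hence d ≡ -14851 ≡ 22277 (mod 37128).

22277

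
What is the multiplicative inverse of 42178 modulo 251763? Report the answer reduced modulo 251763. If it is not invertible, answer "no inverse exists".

gcd(251763, 42178) by repeated division:
251763 = 5·42178 + 40873
42178 = 1·40873 + 1305
40873 = 31·1305 + 418
1305 = 3·418 + 51
418 = 8·51 + 10
51 = 5·10 + 1
10 = 10·1 + 0
Since gcd(42178, 251763) = 1, back-substitute to write 1 as a combination:
1 = 51 − 5·10
1 = −5·418 + 41·51
1 = 41·1305 − 128·418
1 = −128·40873 + 4009·1305
1 = 4009·42178 − 4137·40873
1 = −4137·251763 + 24694·42178
So 42178·24694 ≡ 1 (mod 251763).

24694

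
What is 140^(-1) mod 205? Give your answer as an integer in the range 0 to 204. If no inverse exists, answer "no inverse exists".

no inverse exists

Euclidean algorithm on 205, 140:
205 = 1·140 + 65
140 = 2·65 + 10
65 = 6·10 + 5
10 = 2·5 + 0
The gcd is 5, not 1, hence no inverse exists.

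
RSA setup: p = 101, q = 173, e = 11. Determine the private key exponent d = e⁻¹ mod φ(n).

φ(n) = (p−1)(q−1) = 100·172 = 17200.
Need d with 11·d ≡ 1 (mod 17200). Apply the extended Euclidean algorithm:
17200 = 1563×11 + 7
11 = 1×7 + 4
7 = 1×4 + 3
4 = 1×3 + 1
3 = 3×1 + 0
Back-substitute:
1 = 4 − 3
1 = −7 + 2·4
1 = 2·11 − 3·7
1 = −3·17200 + 4691·11
So 11·4691 ≡ 1 (mod 17200), hence d = 4691.

4691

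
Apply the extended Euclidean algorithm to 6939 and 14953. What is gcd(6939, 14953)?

1

Euclidean algorithm:
14953 = 2×6939 + 1075
6939 = 6×1075 + 489
1075 = 2×489 + 97
489 = 5×97 + 4
97 = 24×4 + 1
4 = 4×1 + 0
gcd(6939, 14953) = 1.
Back-substituting:
1 = 97 − 24·4
1 = −24·489 + 121·97
1 = 121·1075 − 266·489
1 = −266·6939 + 1717·1075
1 = 1717·14953 − 3700·6939
So 1 = (1717)·14953 + (-3700)·6939.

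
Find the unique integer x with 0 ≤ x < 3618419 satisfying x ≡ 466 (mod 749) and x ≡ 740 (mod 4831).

1145687

Write x = 466 + 749·k. Then 749·k ≡ 740 − 466 ≡ 274 (mod 4831).
Need 749⁻¹ mod 4831. Extended Euclid on (4831, 749):
4831 = 6·749 + 337
749 = 2·337 + 75
337 = 4·75 + 37
75 = 2·37 + 1
37 = 37·1 + 0
Back-substitute:
1 = 75 − 2·37
1 = −2·337 + 9·75
1 = 9·749 − 20·337
1 = −20·4831 + 129·749
749⁻¹ ≡ 129 (mod 4831), so k ≡ 129·274 ≡ 1529 (mod 4831).
x = 466 + 749·1529 = 1145687.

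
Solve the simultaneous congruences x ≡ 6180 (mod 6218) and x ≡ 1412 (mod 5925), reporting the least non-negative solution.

Write x = 6180 + 6218·k. Then 6218·k ≡ 1412 − 6180 ≡ 1157 (mod 5925).
Need 6218⁻¹ mod 5925. Extended Euclid on (5925, 293):
5925 = 20·293 + 65
293 = 4·65 + 33
65 = 1·33 + 32
33 = 1·32 + 1
32 = 32·1 + 0
Back-substitute:
1 = 33 − 32
1 = −65 + 2·33
1 = 2·293 − 9·65
1 = −9·5925 + 182·293
6218⁻¹ ≡ 182 (mod 5925), so k ≡ 182·1157 ≡ 3199 (mod 5925).
x = 6180 + 6218·3199 = 19897562.

19897562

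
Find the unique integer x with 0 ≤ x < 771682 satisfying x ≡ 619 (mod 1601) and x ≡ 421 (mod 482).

192739

Write x = 619 + 1601·k. Then 1601·k ≡ 421 − 619 ≡ 284 (mod 482).
Need 1601⁻¹ mod 482. Extended Euclid on (482, 155):
482 = 3×155 + 17
155 = 9×17 + 2
17 = 8×2 + 1
2 = 2×1 + 0
Back-substitute:
1 = 17 − 8·2
1 = −8·155 + 73·17
1 = 73·482 − 227·155
1601⁻¹ ≡ 255 (mod 482), so k ≡ 255·284 ≡ 120 (mod 482).
x = 619 + 1601·120 = 192739.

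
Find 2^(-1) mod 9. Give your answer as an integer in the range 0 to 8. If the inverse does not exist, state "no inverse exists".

Apply the Euclidean algorithm to 9 and 2:
9 = 4*2 + 1
2 = 2*1 + 0
Since gcd(2, 9) = 1, back-substitute to write 1 as a combination:
1 = 9 − 4·2
Thus 2·(-4) ≡ 1 (mod 9); reducing, -4 mod 9 = 5.

5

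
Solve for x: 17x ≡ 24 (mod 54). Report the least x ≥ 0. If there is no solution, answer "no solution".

First find gcd(17, 54):
54 = 3·17 + 3
17 = 5·3 + 2
3 = 1·2 + 1
2 = 2·1 + 0
gcd = 1, so a unique solution mod 54 exists.
Back-substitute for the Bézout coefficients:
1 = 3 − 2
1 = −17 + 6·3
1 = 6·54 − 19·17
So 17·(-19) ≡ 1 (mod 54), giving 17⁻¹ ≡ 35.
x ≡ 17⁻¹·24 ≡ 35·24 ≡ 30 (mod 54).

30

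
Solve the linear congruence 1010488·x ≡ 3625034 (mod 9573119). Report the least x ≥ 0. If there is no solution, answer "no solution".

First find gcd(1010488, 9573119):
9573119 = 9·1010488 + 478727
1010488 = 2·478727 + 53034
478727 = 9·53034 + 1421
53034 = 37·1421 + 457
1421 = 3·457 + 50
457 = 9·50 + 7
50 = 7·7 + 1
7 = 7·1 + 0
gcd = 1, so a unique solution mod 9573119 exists.
Back-substitute for the Bézout coefficients:
1 = 50 − 7·7
1 = −7·457 + 64·50
1 = 64·1421 − 199·457
1 = −199·53034 + 7427·1421
1 = 7427·478727 − 67042·53034
1 = −67042·1010488 + 141511·478727
1 = 141511·9573119 − 1340641·1010488
So 1010488·(-1340641) ≡ 1 (mod 9573119), giving 1010488⁻¹ ≡ 8232478.
x ≡ 1010488⁻¹·3625034 ≡ 8232478·3625034 ≡ 1238508 (mod 9573119).

1238508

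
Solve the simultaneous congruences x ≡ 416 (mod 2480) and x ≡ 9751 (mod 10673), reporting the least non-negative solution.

13938016

Write x = 416 + 2480·k. Then 2480·k ≡ 9751 − 416 ≡ 9335 (mod 10673).
Need 2480⁻¹ mod 10673. Extended Euclid on (10673, 2480):
10673 = 4×2480 + 753
2480 = 3×753 + 221
753 = 3×221 + 90
221 = 2×90 + 41
90 = 2×41 + 8
41 = 5×8 + 1
8 = 8×1 + 0
Back-substitute:
1 = 41 − 5·8
1 = −5·90 + 11·41
1 = 11·221 − 27·90
1 = −27·753 + 92·221
1 = 92·2480 − 303·753
1 = −303·10673 + 1304·2480
2480⁻¹ ≡ 1304 (mod 10673), so k ≡ 1304·9335 ≡ 5620 (mod 10673).
x = 416 + 2480·5620 = 13938016.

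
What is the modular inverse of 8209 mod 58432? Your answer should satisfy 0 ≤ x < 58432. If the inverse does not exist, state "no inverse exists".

Run Euclid on (58432, 8209):
58432 = 7*8209 + 969
8209 = 8*969 + 457
969 = 2*457 + 55
457 = 8*55 + 17
55 = 3*17 + 4
17 = 4*4 + 1
4 = 4*1 + 0
gcd = 1, so the inverse exists. Back-substitute:
1 = 17 − 4·4
1 = −4·55 + 13·17
1 = 13·457 − 108·55
1 = −108·969 + 229·457
1 = 229·8209 − 1940·969
1 = −1940·58432 + 13809·8209
So 8209·13809 ≡ 1 (mod 58432).

13809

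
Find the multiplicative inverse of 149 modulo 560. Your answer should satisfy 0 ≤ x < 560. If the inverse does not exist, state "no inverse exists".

Extended Euclidean algorithm:
560 = 3×149 + 113
149 = 1×113 + 36
113 = 3×36 + 5
36 = 7×5 + 1
5 = 5×1 + 0
Since gcd(149, 560) = 1, back-substitute to write 1 as a combination:
1 = 36 − 7·5
1 = −7·113 + 22·36
1 = 22·149 − 29·113
1 = −29·560 + 109·149
So 149·109 ≡ 1 (mod 560).

109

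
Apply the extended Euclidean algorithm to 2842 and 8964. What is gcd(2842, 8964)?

2

Euclidean algorithm:
8964 = 3·2842 + 438
2842 = 6·438 + 214
438 = 2·214 + 10
214 = 21·10 + 4
10 = 2·4 + 2
4 = 2·2 + 0
gcd(2842, 8964) = 2.
Back-substituting:
2 = 10 − 2·4
2 = −2·214 + 43·10
2 = 43·438 − 88·214
2 = −88·2842 + 571·438
2 = 571·8964 − 1801·2842
So 2 = (571)·8964 + (-1801)·2842.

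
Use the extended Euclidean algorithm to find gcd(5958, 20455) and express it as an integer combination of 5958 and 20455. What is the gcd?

1

Apply Euclid's algorithm to 20455 and 5958:
20455 = 3×5958 + 2581
5958 = 2×2581 + 796
2581 = 3×796 + 193
796 = 4×193 + 24
193 = 8×24 + 1
24 = 24×1 + 0
gcd(5958, 20455) = 1.
Back-substituting:
1 = 193 − 8·24
1 = −8·796 + 33·193
1 = 33·2581 − 107·796
1 = −107·5958 + 247·2581
1 = 247·20455 − 848·5958
So 1 = (247)·20455 + (-848)·5958.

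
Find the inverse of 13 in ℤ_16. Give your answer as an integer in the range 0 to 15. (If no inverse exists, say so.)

Run Euclid on (16, 13):
16 = 1·13 + 3
13 = 4·3 + 1
3 = 3·1 + 0
The gcd is 1. Working backward:
1 = 13 − 4·3
1 = −4·16 + 5·13
So 13·5 ≡ 1 (mod 16).

5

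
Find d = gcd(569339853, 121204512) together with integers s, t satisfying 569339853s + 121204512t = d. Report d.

3

Apply Euclid's algorithm to 569339853 and 121204512:
569339853 = 4·121204512 + 84521805
121204512 = 1·84521805 + 36682707
84521805 = 2·36682707 + 11156391
36682707 = 3·11156391 + 3213534
11156391 = 3·3213534 + 1515789
3213534 = 2·1515789 + 181956
1515789 = 8·181956 + 60141
181956 = 3·60141 + 1533
60141 = 39·1533 + 354
1533 = 4·354 + 117
354 = 3·117 + 3
117 = 39·3 + 0
gcd(569339853, 121204512) = 3.
Back-substituting:
3 = 354 − 3·117
3 = −3·1533 + 13·354
3 = 13·60141 − 510·1533
3 = −510·181956 + 1543·60141
3 = 1543·1515789 − 12854·181956
3 = −12854·3213534 + 27251·1515789
3 = 27251·11156391 − 94607·3213534
3 = −94607·36682707 + 311072·11156391
3 = 311072·84521805 − 716751·36682707
3 = −716751·121204512 + 1027823·84521805
3 = 1027823·569339853 − 4828043·121204512
So 3 = (1027823)·569339853 + (-4828043)·121204512.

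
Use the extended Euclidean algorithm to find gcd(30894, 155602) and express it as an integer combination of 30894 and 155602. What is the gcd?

2

Repeated division:
155602 = 5*30894 + 1132
30894 = 27*1132 + 330
1132 = 3*330 + 142
330 = 2*142 + 46
142 = 3*46 + 4
46 = 11*4 + 2
4 = 2*2 + 0
gcd(30894, 155602) = 2.
Express as a combination:
2 = 46 − 11·4
2 = −11·142 + 34·46
2 = 34·330 − 79·142
2 = −79·1132 + 271·330
2 = 271·30894 − 7396·1132
2 = −7396·155602 + 37251·30894
So 2 = (-7396)·155602 + (37251)·30894.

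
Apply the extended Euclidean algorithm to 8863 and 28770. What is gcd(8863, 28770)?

1

Repeated division:
28770 = 3×8863 + 2181
8863 = 4×2181 + 139
2181 = 15×139 + 96
139 = 1×96 + 43
96 = 2×43 + 10
43 = 4×10 + 3
10 = 3×3 + 1
3 = 3×1 + 0
gcd(8863, 28770) = 1.
Working backward:
1 = 10 − 3·3
1 = −3·43 + 13·10
1 = 13·96 − 29·43
1 = −29·139 + 42·96
1 = 42·2181 − 659·139
1 = −659·8863 + 2678·2181
1 = 2678·28770 − 8693·8863
So 1 = (2678)·28770 + (-8693)·8863.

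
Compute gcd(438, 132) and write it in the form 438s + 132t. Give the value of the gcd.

Euclidean algorithm:
438 = 3·132 + 42
132 = 3·42 + 6
42 = 7·6 + 0
gcd(438, 132) = 6.
Back-substituting:
6 = 132 − 3·42
6 = −3·438 + 10·132
So 6 = (-3)·438 + (10)·132.

6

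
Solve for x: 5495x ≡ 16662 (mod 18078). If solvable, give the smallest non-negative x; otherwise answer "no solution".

4020

First find gcd(5495, 18078):
18078 = 3·5495 + 1593
5495 = 3·1593 + 716
1593 = 2·716 + 161
716 = 4·161 + 72
161 = 2·72 + 17
72 = 4·17 + 4
17 = 4·4 + 1
4 = 4·1 + 0
gcd = 1, so a unique solution mod 18078 exists.
Back-substitute for the Bézout coefficients:
1 = 17 − 4·4
1 = −4·72 + 17·17
1 = 17·161 − 38·72
1 = −38·716 + 169·161
1 = 169·1593 − 376·716
1 = −376·5495 + 1297·1593
1 = 1297·18078 − 4267·5495
So 5495·(-4267) ≡ 1 (mod 18078), giving 5495⁻¹ ≡ 13811.
x ≡ 5495⁻¹·16662 ≡ 13811·16662 ≡ 4020 (mod 18078).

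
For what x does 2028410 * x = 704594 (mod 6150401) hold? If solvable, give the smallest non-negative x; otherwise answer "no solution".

First find gcd(2028410, 6150401):
6150401 = 3×2028410 + 65171
2028410 = 31×65171 + 8109
65171 = 8×8109 + 299
8109 = 27×299 + 36
299 = 8×36 + 11
36 = 3×11 + 3
11 = 3×3 + 2
3 = 1×2 + 1
2 = 2×1 + 0
gcd = 1, so a unique solution mod 6150401 exists.
Back-substitute for the Bézout coefficients:
1 = 3 − 2
1 = −11 + 4·3
1 = 4·36 − 13·11
1 = −13·299 + 108·36
1 = 108·8109 − 2929·299
1 = −2929·65171 + 23540·8109
1 = 23540·2028410 − 732669·65171
1 = −732669·6150401 + 2221547·2028410
So 2028410·(2221547) ≡ 1 (mod 6150401), giving 2028410⁻¹ ≡ 2221547.
x ≡ 2028410⁻¹·704594 ≡ 2221547·704594 ≡ 5482017 (mod 6150401).

5482017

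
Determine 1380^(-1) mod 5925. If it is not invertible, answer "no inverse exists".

no inverse exists

Euclidean algorithm on 5925, 1380:
5925 = 4·1380 + 405
1380 = 3·405 + 165
405 = 2·165 + 75
165 = 2·75 + 15
75 = 5·15 + 0
The gcd is 15, not 1, hence no inverse exists.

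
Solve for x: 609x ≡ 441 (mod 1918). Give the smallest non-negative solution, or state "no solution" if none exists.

First find gcd(609, 1918):
1918 = 3*609 + 91
609 = 6*91 + 63
91 = 1*63 + 28
63 = 2*28 + 7
28 = 4*7 + 0
gcd = 7 and 7 | 441, so solutions exist. Divide through by 7: 87x ≡ 63 (mod 274).
Now find 87⁻¹ mod 274:
274 = 3*87 + 13
87 = 6*13 + 9
13 = 1*9 + 4
9 = 2*4 + 1
4 = 4*1 + 0
Back-substitute:
1 = 9 − 2·4
1 = −2·13 + 3·9
1 = 3·87 − 20·13
1 = −20·274 + 63·87
So 87⁻¹ ≡ 63 (mod 274).
Then x ≡ 63·63 ≡ 133 (mod 274); the smallest non-negative solution is x = 133.

133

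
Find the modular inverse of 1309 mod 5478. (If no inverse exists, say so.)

no inverse exists

Euclidean algorithm on 5478, 1309:
5478 = 4×1309 + 242
1309 = 5×242 + 99
242 = 2×99 + 44
99 = 2×44 + 11
44 = 4×11 + 0
gcd(1309, 5478) = 11 ≠ 1, so 1309 has no multiplicative inverse modulo 5478.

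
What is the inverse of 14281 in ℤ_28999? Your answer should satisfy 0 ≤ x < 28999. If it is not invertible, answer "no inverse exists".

6835

gcd(28999, 14281) by repeated division:
28999 = 2*14281 + 437
14281 = 32*437 + 297
437 = 1*297 + 140
297 = 2*140 + 17
140 = 8*17 + 4
17 = 4*4 + 1
4 = 4*1 + 0
The gcd is 1. Working backward:
1 = 17 − 4·4
1 = −4·140 + 33·17
1 = 33·297 − 70·140
1 = −70·437 + 103·297
1 = 103·14281 − 3366·437
1 = −3366·28999 + 6835·14281
So 14281·6835 ≡ 1 (mod 28999).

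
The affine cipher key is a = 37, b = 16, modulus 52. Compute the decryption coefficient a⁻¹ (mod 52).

45

gcd(52, 37) by repeated division:
52 = 1*37 + 15
37 = 2*15 + 7
15 = 2*7 + 1
7 = 7*1 + 0
gcd = 1, so the inverse exists. Back-substitute:
1 = 15 − 2·7
1 = −2·37 + 5·15
1 = 5·52 − 7·37
So 37·(-7) ≡ 1 (mod 52), and -7 ≡ 45 (mod 52).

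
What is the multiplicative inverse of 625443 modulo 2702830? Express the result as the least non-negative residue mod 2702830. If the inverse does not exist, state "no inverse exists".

no inverse exists

Compute gcd(625443, 2702830):
2702830 = 4·625443 + 201058
625443 = 3·201058 + 22269
201058 = 9·22269 + 637
22269 = 34·637 + 611
637 = 1·611 + 26
611 = 23·26 + 13
26 = 2·13 + 0
The gcd is 13, not 1, hence no inverse exists.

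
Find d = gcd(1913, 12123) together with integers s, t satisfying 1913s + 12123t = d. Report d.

Apply Euclid's algorithm to 12123 and 1913:
12123 = 6×1913 + 645
1913 = 2×645 + 623
645 = 1×623 + 22
623 = 28×22 + 7
22 = 3×7 + 1
7 = 7×1 + 0
gcd(1913, 12123) = 1.
Back-substituting:
1 = 22 − 3·7
1 = −3·623 + 85·22
1 = 85·645 − 88·623
1 = −88·1913 + 261·645
1 = 261·12123 − 1654·1913
So 1 = (261)·12123 + (-1654)·1913.

1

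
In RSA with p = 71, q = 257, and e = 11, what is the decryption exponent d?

φ(n) = (p−1)(q−1) = 70·256 = 17920.
Need d with 11·d ≡ 1 (mod 17920). Apply the extended Euclidean algorithm:
17920 = 1629·11 + 1
11 = 11·1 + 0
Back-substitute:
1 = 17920 − 1629·11
So 11·(-1629) ≡ 1 (mod 17920), hence d ≡ -1629 ≡ 16291 (mod 17920).

16291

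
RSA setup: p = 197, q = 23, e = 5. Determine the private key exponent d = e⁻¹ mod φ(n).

1725

φ(n) = (p−1)(q−1) = 196·22 = 4312.
Need d with 5·d ≡ 1 (mod 4312). Apply the extended Euclidean algorithm:
4312 = 862×5 + 2
5 = 2×2 + 1
2 = 2×1 + 0
Back-substitute:
1 = 5 − 2·2
1 = −2·4312 + 1725·5
So 5·1725 ≡ 1 (mod 4312), hence d = 1725.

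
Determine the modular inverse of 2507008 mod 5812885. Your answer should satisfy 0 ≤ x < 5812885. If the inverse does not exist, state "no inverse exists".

1070372

Apply the Euclidean algorithm to 5812885 and 2507008:
5812885 = 2*2507008 + 798869
2507008 = 3*798869 + 110401
798869 = 7*110401 + 26062
110401 = 4*26062 + 6153
26062 = 4*6153 + 1450
6153 = 4*1450 + 353
1450 = 4*353 + 38
353 = 9*38 + 11
38 = 3*11 + 5
11 = 2*5 + 1
5 = 5*1 + 0
gcd = 1, so the inverse exists. Back-substitute:
1 = 11 − 2·5
1 = −2·38 + 7·11
1 = 7·353 − 65·38
1 = −65·1450 + 267·353
1 = 267·6153 − 1133·1450
1 = −1133·26062 + 4799·6153
1 = 4799·110401 − 20329·26062
1 = −20329·798869 + 147102·110401
1 = 147102·2507008 − 461635·798869
1 = −461635·5812885 + 1070372·2507008
So 2507008·1070372 ≡ 1 (mod 5812885).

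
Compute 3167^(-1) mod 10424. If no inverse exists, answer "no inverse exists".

gcd(10424, 3167) by repeated division:
10424 = 3*3167 + 923
3167 = 3*923 + 398
923 = 2*398 + 127
398 = 3*127 + 17
127 = 7*17 + 8
17 = 2*8 + 1
8 = 8*1 + 0
gcd = 1, so the inverse exists. Back-substitute:
1 = 17 − 2·8
1 = −2·127 + 15·17
1 = 15·398 − 47·127
1 = −47·923 + 109·398
1 = 109·3167 − 374·923
1 = −374·10424 + 1231·3167
So 3167·1231 ≡ 1 (mod 10424).

1231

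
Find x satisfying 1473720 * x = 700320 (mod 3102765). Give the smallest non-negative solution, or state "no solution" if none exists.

First find gcd(1473720, 3102765):
3102765 = 2·1473720 + 155325
1473720 = 9·155325 + 75795
155325 = 2·75795 + 3735
75795 = 20·3735 + 1095
3735 = 3·1095 + 450
1095 = 2·450 + 195
450 = 2·195 + 60
195 = 3·60 + 15
60 = 4·15 + 0
gcd = 15 and 15 | 700320, so solutions exist. Divide through by 15: 98248x ≡ 46688 (mod 206851).
Now find 98248⁻¹ mod 206851:
206851 = 2×98248 + 10355
98248 = 9×10355 + 5053
10355 = 2×5053 + 249
5053 = 20×249 + 73
249 = 3×73 + 30
73 = 2×30 + 13
30 = 2×13 + 4
13 = 3×4 + 1
4 = 4×1 + 0
Back-substitute:
1 = 13 − 3·4
1 = −3·30 + 7·13
1 = 7·73 − 17·30
1 = −17·249 + 58·73
1 = 58·5053 − 1177·249
1 = −1177·10355 + 2412·5053
1 = 2412·98248 − 22885·10355
1 = −22885·206851 + 48182·98248
So 98248⁻¹ ≡ 48182 (mod 206851).
Then x ≡ 48182·46688 ≡ 16591 (mod 206851); the smallest non-negative solution is x = 16591.

16591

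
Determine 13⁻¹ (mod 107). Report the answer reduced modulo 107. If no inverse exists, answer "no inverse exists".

33

Run Euclid on (107, 13):
107 = 8*13 + 3
13 = 4*3 + 1
3 = 3*1 + 0
gcd = 1, so the inverse exists. Back-substitute:
1 = 13 − 4·3
1 = −4·107 + 33·13
So 13·33 ≡ 1 (mod 107).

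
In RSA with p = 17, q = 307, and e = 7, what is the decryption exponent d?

φ(n) = (p−1)(q−1) = 16·306 = 4896.
Need d with 7·d ≡ 1 (mod 4896). Apply the extended Euclidean algorithm:
4896 = 699*7 + 3
7 = 2*3 + 1
3 = 3*1 + 0
Back-substitute:
1 = 7 − 2·3
1 = −2·4896 + 1399·7
So 7·1399 ≡ 1 (mod 4896), hence d = 1399.

1399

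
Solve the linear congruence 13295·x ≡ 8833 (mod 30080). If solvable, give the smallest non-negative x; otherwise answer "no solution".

gcd(13295, 30080):
30080 = 2×13295 + 3490
13295 = 3×3490 + 2825
3490 = 1×2825 + 665
2825 = 4×665 + 165
665 = 4×165 + 5
165 = 33×5 + 0
gcd = 5, but 5 ∤ 8833, so the congruence has no solution.

no solution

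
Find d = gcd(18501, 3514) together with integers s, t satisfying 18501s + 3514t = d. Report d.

7

Euclidean algorithm:
18501 = 5·3514 + 931
3514 = 3·931 + 721
931 = 1·721 + 210
721 = 3·210 + 91
210 = 2·91 + 28
91 = 3·28 + 7
28 = 4·7 + 0
gcd(18501, 3514) = 7.
Express as a combination:
7 = 91 − 3·28
7 = −3·210 + 7·91
7 = 7·721 − 24·210
7 = −24·931 + 31·721
7 = 31·3514 − 117·931
7 = −117·18501 + 616·3514
So 7 = (-117)·18501 + (616)·3514.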